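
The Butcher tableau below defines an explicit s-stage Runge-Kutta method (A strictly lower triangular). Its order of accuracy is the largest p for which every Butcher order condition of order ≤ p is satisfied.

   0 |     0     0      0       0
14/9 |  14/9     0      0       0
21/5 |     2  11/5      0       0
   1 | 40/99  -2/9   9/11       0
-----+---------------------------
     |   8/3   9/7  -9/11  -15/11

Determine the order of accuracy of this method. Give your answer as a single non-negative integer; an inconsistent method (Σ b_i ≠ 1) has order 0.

b = (8/3, 9/7, -9/11, -15/11)
c = (0, 14/9, 21/5, 1)
Ac = (0, 0, 154/45, 13769/4455)
Σ b_i: 8/3·1 + 9/7·1 + (-9/11)·1 + (-15/11)·1 = 409/231 ≠ 1 ⇒ order 0.

0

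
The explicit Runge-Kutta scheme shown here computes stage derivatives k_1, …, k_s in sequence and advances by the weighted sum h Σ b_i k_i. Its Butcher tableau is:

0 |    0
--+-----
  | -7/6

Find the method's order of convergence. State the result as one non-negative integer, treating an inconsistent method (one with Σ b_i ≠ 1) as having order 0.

0

b = (-7/6)
c = (0)
Σ b_i: (-7/6)·1 = -7/6 ≠ 1 ⇒ order 0.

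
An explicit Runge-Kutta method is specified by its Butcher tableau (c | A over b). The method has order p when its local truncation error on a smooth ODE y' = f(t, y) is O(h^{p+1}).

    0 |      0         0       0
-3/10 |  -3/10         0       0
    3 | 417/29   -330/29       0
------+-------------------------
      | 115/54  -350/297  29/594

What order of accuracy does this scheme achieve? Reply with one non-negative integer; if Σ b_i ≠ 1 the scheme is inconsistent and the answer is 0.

3

b = (115/54, -350/297, 29/594)
c = (0, -3/10, 3)
Ac = (0, 0, 99/29)
Σ b_i: 115/54·1 + (-350/297)·1 + 29/594·1 = 1 ✓
b·c: (-350/297)·(-3/10) + 29/594·3 = 1/2 ✓
b·c²: (-350/297)·9/100 + 29/594·9 = 1/3 ✓
b·Ac: 29/594·99/29 = 1/6 ✓; 3 stages ⇒ order 3.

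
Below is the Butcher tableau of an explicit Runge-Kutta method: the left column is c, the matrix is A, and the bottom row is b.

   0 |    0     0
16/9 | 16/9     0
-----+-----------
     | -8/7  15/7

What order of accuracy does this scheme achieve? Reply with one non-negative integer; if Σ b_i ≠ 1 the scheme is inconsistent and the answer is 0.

b = (-8/7, 15/7)
c = (0, 16/9)
Σ b_i: (-8/7)·1 + 15/7·1 = 1 ✓
b·c: 15/7·16/9 = 80/21 ≠ 1/2 ⇒ order 1.

1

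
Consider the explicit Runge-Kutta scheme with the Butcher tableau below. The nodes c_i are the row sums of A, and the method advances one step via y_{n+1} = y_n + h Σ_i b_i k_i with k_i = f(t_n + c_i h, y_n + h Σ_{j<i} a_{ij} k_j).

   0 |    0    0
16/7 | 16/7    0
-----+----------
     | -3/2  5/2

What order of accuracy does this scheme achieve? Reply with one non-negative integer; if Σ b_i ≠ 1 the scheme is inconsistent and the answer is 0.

b = (-3/2, 5/2)
c = (0, 16/7)
Σ b_i: (-3/2)·1 + 5/2·1 = 1 ✓
b·c: 5/2·16/7 = 40/7 ≠ 1/2 ⇒ order 1.

1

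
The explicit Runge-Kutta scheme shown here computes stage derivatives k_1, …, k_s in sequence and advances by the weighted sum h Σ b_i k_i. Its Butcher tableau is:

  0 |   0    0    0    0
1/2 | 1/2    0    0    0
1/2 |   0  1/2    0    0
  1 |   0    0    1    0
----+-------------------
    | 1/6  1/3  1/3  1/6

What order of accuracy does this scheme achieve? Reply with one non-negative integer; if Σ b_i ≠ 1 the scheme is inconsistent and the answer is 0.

b = (1/6, 1/3, 1/3, 1/6)
c = (0, 1/2, 1/2, 1)
Ac = (0, 0, 1/4, 1/2)
Σ b_i: 1/6·1 + 1/3·1 + 1/3·1 + 1/6·1 = 1 ✓
b·c: 1/3·1/2 + 1/3·1/2 + 1/6·1 = 1/2 ✓
b·c²: 1/3·1/4 + 1/3·1/4 + 1/6·1 = 1/3 ✓
b·Ac: 1/3·1/4 + 1/6·1/2 = 1/6 ✓
b·c³: 1/3·1/8 + 1/3·1/8 + 1/6·1 = 1/4 ✓
b·(c∘Ac): 1/3·1/8 + 1/6·1/2 = 1/8 ✓
b·Ac²: 1/3·1/8 + 1/6·1/4 = 1/12 ✓
b·A²c: 1/6·1/4 = 1/24 ✓; 4 stages ⇒ order 4.

4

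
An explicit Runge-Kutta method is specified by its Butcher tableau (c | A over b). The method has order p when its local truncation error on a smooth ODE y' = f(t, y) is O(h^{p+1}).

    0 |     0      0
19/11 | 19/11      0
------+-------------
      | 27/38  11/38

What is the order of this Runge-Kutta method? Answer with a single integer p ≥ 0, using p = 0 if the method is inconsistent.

2

b = (27/38, 11/38)
c = (0, 19/11)
Σ b_i: 27/38·1 + 11/38·1 = 1 ✓
b·c: 11/38·19/11 = 1/2 ✓; 2 stages ⇒ order 2.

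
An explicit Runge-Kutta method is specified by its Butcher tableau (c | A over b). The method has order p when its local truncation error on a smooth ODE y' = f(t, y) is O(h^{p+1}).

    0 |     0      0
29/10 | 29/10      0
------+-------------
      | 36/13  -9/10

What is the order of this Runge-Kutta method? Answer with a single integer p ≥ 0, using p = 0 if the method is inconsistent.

b = (36/13, -9/10)
c = (0, 29/10)
Σ b_i: 36/13·1 + (-9/10)·1 = 243/130 ≠ 1 ⇒ order 0.

0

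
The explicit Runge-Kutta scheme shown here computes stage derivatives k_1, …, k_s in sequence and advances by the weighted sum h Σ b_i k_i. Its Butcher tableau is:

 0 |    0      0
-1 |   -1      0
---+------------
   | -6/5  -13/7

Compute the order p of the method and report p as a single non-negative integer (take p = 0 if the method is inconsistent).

0

b = (-6/5, -13/7)
c = (0, -1)
Σ b_i: (-6/5)·1 + (-13/7)·1 = -107/35 ≠ 1 ⇒ order 0.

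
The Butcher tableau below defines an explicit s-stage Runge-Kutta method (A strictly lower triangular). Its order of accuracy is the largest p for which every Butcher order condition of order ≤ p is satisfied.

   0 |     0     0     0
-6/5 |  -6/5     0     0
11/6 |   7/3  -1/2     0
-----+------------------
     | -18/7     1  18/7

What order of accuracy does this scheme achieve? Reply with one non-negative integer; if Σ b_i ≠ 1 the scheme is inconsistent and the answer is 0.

1

b = (-18/7, 1, 18/7)
c = (0, -6/5, 11/6)
Ac = (0, 0, 3/5)
Σ b_i: (-18/7)·1 + 1·1 + 18/7·1 = 1 ✓
b·c: 1·(-6/5) + 18/7·11/6 = 123/35 ≠ 1/2 ⇒ order 1.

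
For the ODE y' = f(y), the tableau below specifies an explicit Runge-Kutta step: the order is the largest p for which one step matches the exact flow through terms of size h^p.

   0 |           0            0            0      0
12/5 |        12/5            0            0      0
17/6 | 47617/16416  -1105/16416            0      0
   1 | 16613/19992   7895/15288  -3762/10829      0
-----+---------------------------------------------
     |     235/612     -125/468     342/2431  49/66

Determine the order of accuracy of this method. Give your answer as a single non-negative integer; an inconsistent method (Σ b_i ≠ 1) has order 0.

4

b = (235/612, -125/468, 342/2431, 49/66)
c = (0, 12/5, 17/6, 1)
Ac = (0, 0, -221/1368, 25/98)
Σ b_i: 235/612·1 + (-125/468)·1 + 342/2431·1 + 49/66·1 = 1 ✓
b·c: (-125/468)·12/5 + 342/2431·17/6 + 49/66·1 = 1/2 ✓
b·c²: (-125/468)·144/25 + 342/2431·289/36 + 49/66·1 = 1/3 ✓
b·Ac: 342/2431·(-221/1368) + 49/66·25/98 = 1/6 ✓
b·c³: (-125/468)·1728/125 + 342/2431·4913/216 + 49/66·1 = 1/4 ✓
b·(c∘Ac): 342/2431·(-3757/8208) + 49/66·25/98 = 1/8 ✓
b·Ac²: 342/2431·(-221/570) + 49/66·13/70 = 1/12 ✓
b·A²c: 49/66·11/196 = 1/24 ✓; 4 stages ⇒ order 4.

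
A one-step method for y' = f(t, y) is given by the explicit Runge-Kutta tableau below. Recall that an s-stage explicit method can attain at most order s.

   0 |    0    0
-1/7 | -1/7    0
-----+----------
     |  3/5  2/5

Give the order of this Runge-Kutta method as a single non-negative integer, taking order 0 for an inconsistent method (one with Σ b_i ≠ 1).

1

b = (3/5, 2/5)
c = (0, -1/7)
Σ b_i: 3/5·1 + 2/5·1 = 1 ✓
b·c: 2/5·(-1/7) = -2/35 ≠ 1/2 ⇒ order 1.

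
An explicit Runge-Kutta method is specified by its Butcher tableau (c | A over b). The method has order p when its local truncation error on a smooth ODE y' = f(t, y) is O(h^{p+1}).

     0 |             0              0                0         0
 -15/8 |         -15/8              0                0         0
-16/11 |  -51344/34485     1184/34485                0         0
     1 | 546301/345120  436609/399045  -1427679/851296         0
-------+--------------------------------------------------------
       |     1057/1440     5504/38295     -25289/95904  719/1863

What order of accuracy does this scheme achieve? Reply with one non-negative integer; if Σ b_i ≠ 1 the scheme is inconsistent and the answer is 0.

b = (1057/1440, 5504/38295, -25289/95904, 719/1863)
c = (0, -15/8, -16/11, 1)
Ac = (0, 0, -148/2299, 2231/5752)
Σ b_i: 1057/1440·1 + 5504/38295·1 + (-25289/95904)·1 + 719/1863·1 = 1 ✓
b·c: 5504/38295·(-15/8) + (-25289/95904)·(-16/11) + 719/1863·1 = 1/2 ✓
b·c²: 5504/38295·225/64 + (-25289/95904)·256/121 + 719/1863·1 = 1/3 ✓
b·Ac: (-25289/95904)·(-148/2299) + 719/1863·2231/5752 = 1/6 ✓
b·c³: 5504/38295·(-3375/512) + (-25289/95904)·(-4096/1331) + 719/1863·1 = 1/4 ✓
b·(c∘Ac): (-25289/95904)·2368/25289 + 719/1863·2231/5752 = 1/8 ✓
b·Ac²: (-25289/95904)·555/4598 + 719/1863·13731/46016 = 1/12 ✓
b·A²c: 719/1863·621/5752 = 1/24 ✓; 4 stages ⇒ order 4.

4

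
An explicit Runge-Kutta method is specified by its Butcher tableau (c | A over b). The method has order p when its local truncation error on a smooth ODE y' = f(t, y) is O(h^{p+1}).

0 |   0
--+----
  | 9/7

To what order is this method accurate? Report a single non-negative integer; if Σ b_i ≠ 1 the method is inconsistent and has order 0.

0

b = (9/7)
c = (0)
Σ b_i: 9/7·1 = 9/7 ≠ 1 ⇒ order 0.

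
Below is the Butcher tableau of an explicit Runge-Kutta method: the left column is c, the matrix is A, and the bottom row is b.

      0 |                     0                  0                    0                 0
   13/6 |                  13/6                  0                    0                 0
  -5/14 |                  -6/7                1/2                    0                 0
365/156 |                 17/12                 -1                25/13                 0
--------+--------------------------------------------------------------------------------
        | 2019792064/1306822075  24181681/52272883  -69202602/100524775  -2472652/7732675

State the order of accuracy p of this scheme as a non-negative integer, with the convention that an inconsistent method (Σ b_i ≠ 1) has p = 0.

3

b = (2019792064/1306822075, 24181681/52272883, -69202602/100524775, -2472652/7732675)
c = (0, 13/6, -5/14, 365/156)
Ac = (0, 0, 13/12, -779/273)
Σ b_i: 2019792064/1306822075·1 + 24181681/52272883·1 + (-69202602/100524775)·1 + (-2472652/7732675)·1 = 1 ✓
b·c: 24181681/52272883·13/6 + (-69202602/100524775)·(-5/14) + (-2472652/7732675)·365/156 = 1/2 ✓
b·c²: 24181681/52272883·169/36 + (-69202602/100524775)·25/196 + (-2472652/7732675)·133225/24336 = 1/3 ✓
b·Ac: (-69202602/100524775)·13/12 + (-2472652/7732675)·(-779/273) = 1/6 ✓
b·c³: 24181681/52272883·2197/216 + (-69202602/100524775)·(-125/2744) + (-2472652/7732675)·48627125/3796416 = 33767384111/52691066064 ≠ 1/4 ⇒ order 3.
b·(c∘Ac): (-69202602/100524775)·(-65/168) + (-2472652/7732675)·(-284335/42588) = 1737968801/723778380 ≠ 1/8
b·Ac²: (-69202602/100524775)·169/72 + (-2472652/7732675)·(-25507/5733) = -15056543/77945364 ≠ 1/12
b·A²c: (-2472652/7732675)·25/12 = -618163/927921 ≠ 1/24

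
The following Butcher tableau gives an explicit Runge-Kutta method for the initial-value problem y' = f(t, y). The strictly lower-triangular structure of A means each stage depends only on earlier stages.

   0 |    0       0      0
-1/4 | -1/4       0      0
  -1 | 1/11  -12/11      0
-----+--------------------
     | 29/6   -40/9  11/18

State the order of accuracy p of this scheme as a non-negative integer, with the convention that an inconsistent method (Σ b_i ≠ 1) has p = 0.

3

b = (29/6, -40/9, 11/18)
c = (0, -1/4, -1)
Ac = (0, 0, 3/11)
Σ b_i: 29/6·1 + (-40/9)·1 + 11/18·1 = 1 ✓
b·c: (-40/9)·(-1/4) + 11/18·(-1) = 1/2 ✓
b·c²: (-40/9)·1/16 + 11/18·1 = 1/3 ✓
b·Ac: 11/18·3/11 = 1/6 ✓; 3 stages ⇒ order 3.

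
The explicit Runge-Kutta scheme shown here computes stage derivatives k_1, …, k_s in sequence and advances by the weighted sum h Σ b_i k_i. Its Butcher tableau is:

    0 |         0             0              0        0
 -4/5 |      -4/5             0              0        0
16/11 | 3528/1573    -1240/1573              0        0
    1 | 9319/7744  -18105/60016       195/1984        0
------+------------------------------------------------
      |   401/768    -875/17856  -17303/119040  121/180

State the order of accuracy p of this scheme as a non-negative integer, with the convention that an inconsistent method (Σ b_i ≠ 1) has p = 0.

4

b = (401/768, -875/17856, -17303/119040, 121/180)
c = (0, -4/5, 16/11, 1)
Ac = (0, 0, 992/1573, 93/242)
Σ b_i: 401/768·1 + (-875/17856)·1 + (-17303/119040)·1 + 121/180·1 = 1 ✓
b·c: (-875/17856)·(-4/5) + (-17303/119040)·16/11 + 121/180·1 = 1/2 ✓
b·c²: (-875/17856)·16/25 + (-17303/119040)·256/121 + 121/180·1 = 1/3 ✓
b·Ac: (-17303/119040)·992/1573 + 121/180·93/242 = 1/6 ✓
b·c³: (-875/17856)·(-64/125) + (-17303/119040)·4096/1331 + 121/180·1 = 1/4 ✓
b·(c∘Ac): (-17303/119040)·15872/17303 + 121/180·93/242 = 1/8 ✓
b·Ac²: (-17303/119040)·(-3968/7865) + 121/180·9/605 = 1/12 ✓
b·A²c: 121/180·15/242 = 1/24 ✓; 4 stages ⇒ order 4.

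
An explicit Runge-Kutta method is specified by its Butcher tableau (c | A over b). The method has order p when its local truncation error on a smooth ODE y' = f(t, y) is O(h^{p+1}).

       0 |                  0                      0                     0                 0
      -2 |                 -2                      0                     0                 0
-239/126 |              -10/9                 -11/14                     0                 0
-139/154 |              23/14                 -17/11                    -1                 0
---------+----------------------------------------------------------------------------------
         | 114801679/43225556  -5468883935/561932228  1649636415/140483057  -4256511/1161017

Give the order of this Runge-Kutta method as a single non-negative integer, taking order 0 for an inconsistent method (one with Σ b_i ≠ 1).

b = (114801679/43225556, -5468883935/561932228, 1649636415/140483057, -4256511/1161017)
c = (0, -2, -239/126, -139/154)
Ac = (0, 0, 11/7, 6913/1386)
Σ b_i: 114801679/43225556·1 + (-5468883935/561932228)·1 + 1649636415/140483057·1 + (-4256511/1161017)·1 = 1 ✓
b·c: (-5468883935/561932228)·(-2) + 1649636415/140483057·(-239/126) + (-4256511/1161017)·(-139/154) = 1/2 ✓
b·c²: (-5468883935/561932228)·4 + 1649636415/140483057·57121/15876 + (-4256511/1161017)·19321/23716 = 1/3 ✓
b·Ac: 1649636415/140483057·11/7 + (-4256511/1161017)·6913/1386 = 1/6 ✓
b·c³: (-5468883935/561932228)·(-8) + 1649636415/140483057·(-13651919/2000376) + (-4256511/1161017)·(-2685619/3652264) = 260860453589/629061516468 ≠ 1/4 ⇒ order 3.
b·(c∘Ac): 1649636415/140483057·(-2629/882) + (-4256511/1161017)·(-960907/213444) = -16790025841/907736676 ≠ 1/8
b·Ac²: 1649636415/140483057·(-22/7) + (-4256511/1161017)·(-1707899/174636) = -70949017/67517604 ≠ 1/12
b·A²c: (-4256511/1161017)·(-11/7) = 608073/105547 ≠ 1/24

3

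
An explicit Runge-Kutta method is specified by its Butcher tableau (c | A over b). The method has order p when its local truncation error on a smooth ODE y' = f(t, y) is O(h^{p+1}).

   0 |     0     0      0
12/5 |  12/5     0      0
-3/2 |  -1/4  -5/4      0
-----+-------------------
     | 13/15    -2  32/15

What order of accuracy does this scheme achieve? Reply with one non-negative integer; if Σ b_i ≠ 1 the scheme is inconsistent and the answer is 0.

b = (13/15, -2, 32/15)
c = (0, 12/5, -3/2)
Ac = (0, 0, -3)
Σ b_i: 13/15·1 + (-2)·1 + 32/15·1 = 1 ✓
b·c: (-2)·12/5 + 32/15·(-3/2) = -8 ≠ 1/2 ⇒ order 1.

1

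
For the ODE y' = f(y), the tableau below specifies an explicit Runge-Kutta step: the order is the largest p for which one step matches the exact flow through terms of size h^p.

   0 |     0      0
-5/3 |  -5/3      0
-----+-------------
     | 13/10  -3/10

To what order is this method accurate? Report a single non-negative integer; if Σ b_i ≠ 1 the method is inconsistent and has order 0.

2

b = (13/10, -3/10)
c = (0, -5/3)
Σ b_i: 13/10·1 + (-3/10)·1 = 1 ✓
b·c: (-3/10)·(-5/3) = 1/2 ✓; 2 stages ⇒ order 2.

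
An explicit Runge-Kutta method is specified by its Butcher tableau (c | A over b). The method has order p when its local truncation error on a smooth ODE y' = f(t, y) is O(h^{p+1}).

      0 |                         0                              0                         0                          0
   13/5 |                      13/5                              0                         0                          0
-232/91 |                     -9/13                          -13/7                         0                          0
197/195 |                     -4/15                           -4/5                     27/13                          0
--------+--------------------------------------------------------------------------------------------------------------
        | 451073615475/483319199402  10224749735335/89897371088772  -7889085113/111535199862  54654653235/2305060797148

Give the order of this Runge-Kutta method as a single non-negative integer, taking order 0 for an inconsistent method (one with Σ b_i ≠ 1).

3

b = (451073615475/483319199402, 10224749735335/89897371088772, -7889085113/111535199862, 54654653235/2305060797148)
c = (0, 13/5, -232/91, 197/195)
Ac = (0, 0, -169/35, -218116/29575)
Σ b_i: 451073615475/483319199402·1 + 10224749735335/89897371088772·1 + (-7889085113/111535199862)·1 + 54654653235/2305060797148·1 = 1 ✓
b·c: 10224749735335/89897371088772·13/5 + (-7889085113/111535199862)·(-232/91) + 54654653235/2305060797148·197/195 = 1/2 ✓
b·c²: 10224749735335/89897371088772·169/25 + (-7889085113/111535199862)·53824/8281 + 54654653235/2305060797148·38809/38025 = 1/3 ✓
b·Ac: (-7889085113/111535199862)·(-169/35) + 54654653235/2305060797148·(-218116/29575) = 1/6 ✓
b·c³: 10224749735335/89897371088772·2197/125 + (-7889085113/111535199862)·(-12487168/753571) + 54654653235/2305060797148·7645373/7414875 = 486512805790831/152245547811630 ≠ 1/4 ⇒ order 3.
b·(c∘Ac): (-7889085113/111535199862)·3016/245 + 54654653235/2305060797148·(-42968852/5767125) = -18983265899447/18124469977575 ≠ 1/8
b·Ac²: (-7889085113/111535199862)·(-2197/175) + 54654653235/2305060797148·108882572/13456625 = 1698807775023781/1573203994053510 ≠ 1/12
b·A²c: 54654653235/2305060797148·(-351/35) = -548108093871/2305060797148 ≠ 1/24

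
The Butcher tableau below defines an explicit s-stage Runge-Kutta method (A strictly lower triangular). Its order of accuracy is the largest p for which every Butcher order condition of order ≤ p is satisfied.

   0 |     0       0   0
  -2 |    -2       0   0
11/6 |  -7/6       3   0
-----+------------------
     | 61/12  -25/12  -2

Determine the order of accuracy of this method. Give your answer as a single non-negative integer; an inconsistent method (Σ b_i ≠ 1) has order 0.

2

b = (61/12, -25/12, -2)
c = (0, -2, 11/6)
Ac = (0, 0, -6)
Σ b_i: 61/12·1 + (-25/12)·1 + (-2)·1 = 1 ✓
b·c: (-25/12)·(-2) + (-2)·11/6 = 1/2 ✓
b·c²: (-25/12)·4 + (-2)·121/36 = -271/18 ≠ 1/3 ⇒ order 2.
b·Ac: (-2)·(-6) = 12 ≠ 1/6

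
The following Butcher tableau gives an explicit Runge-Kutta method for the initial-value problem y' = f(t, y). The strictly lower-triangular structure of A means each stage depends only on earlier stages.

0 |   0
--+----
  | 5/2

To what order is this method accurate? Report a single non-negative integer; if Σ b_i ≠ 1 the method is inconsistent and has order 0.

0

b = (5/2)
c = (0)
Σ b_i: 5/2·1 = 5/2 ≠ 1 ⇒ order 0.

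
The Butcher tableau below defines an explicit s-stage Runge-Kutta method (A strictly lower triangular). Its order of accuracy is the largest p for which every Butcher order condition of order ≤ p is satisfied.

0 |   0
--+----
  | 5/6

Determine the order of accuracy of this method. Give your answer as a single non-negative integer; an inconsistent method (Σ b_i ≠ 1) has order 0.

0

b = (5/6)
c = (0)
Σ b_i: 5/6·1 = 5/6 ≠ 1 ⇒ order 0.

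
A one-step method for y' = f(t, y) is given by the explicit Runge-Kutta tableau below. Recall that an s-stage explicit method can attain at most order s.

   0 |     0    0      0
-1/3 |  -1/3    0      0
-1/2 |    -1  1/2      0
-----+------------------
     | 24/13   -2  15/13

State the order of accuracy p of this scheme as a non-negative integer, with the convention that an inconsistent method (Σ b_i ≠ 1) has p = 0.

b = (24/13, -2, 15/13)
c = (0, -1/3, -1/2)
Ac = (0, 0, -1/6)
Σ b_i: 24/13·1 + (-2)·1 + 15/13·1 = 1 ✓
b·c: (-2)·(-1/3) + 15/13·(-1/2) = 7/78 ≠ 1/2 ⇒ order 1.

1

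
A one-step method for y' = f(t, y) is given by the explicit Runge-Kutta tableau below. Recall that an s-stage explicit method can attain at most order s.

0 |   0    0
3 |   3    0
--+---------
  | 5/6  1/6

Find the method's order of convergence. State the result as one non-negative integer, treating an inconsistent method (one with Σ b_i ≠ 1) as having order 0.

b = (5/6, 1/6)
c = (0, 3)
Σ b_i: 5/6·1 + 1/6·1 = 1 ✓
b·c: 1/6·3 = 1/2 ✓; 2 stages ⇒ order 2.

2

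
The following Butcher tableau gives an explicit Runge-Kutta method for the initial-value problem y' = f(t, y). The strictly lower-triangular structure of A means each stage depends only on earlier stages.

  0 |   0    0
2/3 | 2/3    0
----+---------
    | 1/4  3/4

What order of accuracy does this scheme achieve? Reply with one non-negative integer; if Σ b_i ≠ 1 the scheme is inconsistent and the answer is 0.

b = (1/4, 3/4)
c = (0, 2/3)
Σ b_i: 1/4·1 + 3/4·1 = 1 ✓
b·c: 3/4·2/3 = 1/2 ✓; 2 stages ⇒ order 2.

2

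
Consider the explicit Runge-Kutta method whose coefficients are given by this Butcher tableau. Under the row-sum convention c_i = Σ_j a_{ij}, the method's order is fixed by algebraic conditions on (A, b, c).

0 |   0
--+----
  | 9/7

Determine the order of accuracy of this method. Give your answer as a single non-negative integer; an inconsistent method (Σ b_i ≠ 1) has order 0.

0

b = (9/7)
c = (0)
Σ b_i: 9/7·1 = 9/7 ≠ 1 ⇒ order 0.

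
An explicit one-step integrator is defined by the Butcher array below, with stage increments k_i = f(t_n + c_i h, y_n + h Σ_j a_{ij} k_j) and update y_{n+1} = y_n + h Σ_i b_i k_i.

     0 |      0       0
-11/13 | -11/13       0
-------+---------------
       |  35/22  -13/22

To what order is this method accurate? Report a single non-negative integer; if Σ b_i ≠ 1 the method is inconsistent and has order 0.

b = (35/22, -13/22)
c = (0, -11/13)
Σ b_i: 35/22·1 + (-13/22)·1 = 1 ✓
b·c: (-13/22)·(-11/13) = 1/2 ✓; 2 stages ⇒ order 2.

2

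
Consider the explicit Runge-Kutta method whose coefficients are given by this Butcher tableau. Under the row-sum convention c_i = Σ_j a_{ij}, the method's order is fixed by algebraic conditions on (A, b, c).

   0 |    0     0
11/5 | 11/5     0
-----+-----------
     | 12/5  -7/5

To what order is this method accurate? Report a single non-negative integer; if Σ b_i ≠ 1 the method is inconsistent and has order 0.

1

b = (12/5, -7/5)
c = (0, 11/5)
Σ b_i: 12/5·1 + (-7/5)·1 = 1 ✓
b·c: (-7/5)·11/5 = -77/25 ≠ 1/2 ⇒ order 1.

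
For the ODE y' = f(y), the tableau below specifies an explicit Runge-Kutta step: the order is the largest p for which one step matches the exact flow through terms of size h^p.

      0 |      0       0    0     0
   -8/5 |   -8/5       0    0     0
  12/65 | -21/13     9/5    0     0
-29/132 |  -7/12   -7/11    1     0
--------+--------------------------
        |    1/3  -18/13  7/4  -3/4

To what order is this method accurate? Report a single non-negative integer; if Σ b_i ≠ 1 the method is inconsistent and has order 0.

0

b = (1/3, -18/13, 7/4, -3/4)
c = (0, -8/5, 12/65, -29/132)
Ac = (0, 0, -72/25, 172/143)
Σ b_i: 1/3·1 + (-18/13)·1 + 7/4·1 + (-3/4)·1 = -2/39 ≠ 1 ⇒ order 0.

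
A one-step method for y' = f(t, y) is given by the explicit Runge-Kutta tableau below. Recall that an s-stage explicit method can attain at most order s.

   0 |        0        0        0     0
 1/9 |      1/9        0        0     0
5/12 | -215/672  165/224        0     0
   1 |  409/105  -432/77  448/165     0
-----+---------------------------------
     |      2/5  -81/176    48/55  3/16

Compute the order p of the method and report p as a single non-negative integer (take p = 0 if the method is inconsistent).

b = (2/5, -81/176, 48/55, 3/16)
c = (0, 1/9, 5/12, 1)
Ac = (0, 0, 55/672, 32/63)
Σ b_i: 2/5·1 + (-81/176)·1 + 48/55·1 + 3/16·1 = 1 ✓
b·c: (-81/176)·1/9 + 48/55·5/12 + 3/16·1 = 1/2 ✓
b·c²: (-81/176)·1/81 + 48/55·25/144 + 3/16·1 = 1/3 ✓
b·Ac: 48/55·55/672 + 3/16·32/63 = 1/6 ✓
b·c³: (-81/176)·1/729 + 48/55·125/1728 + 3/16·1 = 1/4 ✓
b·(c∘Ac): 48/55·275/8064 + 3/16·32/63 = 1/8 ✓
b·Ac²: 48/55·55/6048 + 3/16·76/189 = 1/12 ✓
b·A²c: 3/16·2/9 = 1/24 ✓; 4 stages ⇒ order 4.

4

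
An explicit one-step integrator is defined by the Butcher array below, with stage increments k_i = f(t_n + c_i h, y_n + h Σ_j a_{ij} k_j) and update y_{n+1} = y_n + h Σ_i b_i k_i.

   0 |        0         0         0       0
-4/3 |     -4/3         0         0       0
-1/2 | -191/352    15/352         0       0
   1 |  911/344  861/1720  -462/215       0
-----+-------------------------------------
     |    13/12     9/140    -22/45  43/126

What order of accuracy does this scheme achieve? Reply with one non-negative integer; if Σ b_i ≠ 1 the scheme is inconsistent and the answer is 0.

4

b = (13/12, 9/140, -22/45, 43/126)
c = (0, -4/3, -1/2, 1)
Ac = (0, 0, -5/88, 35/86)
Σ b_i: 13/12·1 + 9/140·1 + (-22/45)·1 + 43/126·1 = 1 ✓
b·c: 9/140·(-4/3) + (-22/45)·(-1/2) + 43/126·1 = 1/2 ✓
b·c²: 9/140·16/9 + (-22/45)·1/4 + 43/126·1 = 1/3 ✓
b·Ac: (-22/45)·(-5/88) + 43/126·35/86 = 1/6 ✓
b·c³: 9/140·(-64/27) + (-22/45)·(-1/8) + 43/126·1 = 1/4 ✓
b·(c∘Ac): (-22/45)·5/176 + 43/126·35/86 = 1/8 ✓
b·Ac²: (-22/45)·5/66 + 43/126·91/258 = 1/12 ✓
b·A²c: 43/126·21/172 = 1/24 ✓; 4 stages ⇒ order 4.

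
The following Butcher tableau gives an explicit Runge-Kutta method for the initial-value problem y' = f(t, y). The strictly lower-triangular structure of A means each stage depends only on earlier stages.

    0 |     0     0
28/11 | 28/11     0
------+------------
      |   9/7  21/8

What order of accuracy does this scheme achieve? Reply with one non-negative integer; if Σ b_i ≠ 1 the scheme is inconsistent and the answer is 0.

0

b = (9/7, 21/8)
c = (0, 28/11)
Σ b_i: 9/7·1 + 21/8·1 = 219/56 ≠ 1 ⇒ order 0.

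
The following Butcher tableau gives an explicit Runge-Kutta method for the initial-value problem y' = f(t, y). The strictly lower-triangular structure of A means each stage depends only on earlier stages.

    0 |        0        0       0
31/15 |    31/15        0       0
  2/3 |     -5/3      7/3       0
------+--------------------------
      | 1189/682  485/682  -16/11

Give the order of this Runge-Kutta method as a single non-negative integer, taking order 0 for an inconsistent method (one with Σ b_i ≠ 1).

2

b = (1189/682, 485/682, -16/11)
c = (0, 31/15, 2/3)
Ac = (0, 0, 217/45)
Σ b_i: 1189/682·1 + 485/682·1 + (-16/11)·1 = 1 ✓
b·c: 485/682·31/15 + (-16/11)·2/3 = 1/2 ✓
b·c²: 485/682·961/225 + (-16/11)·4/9 = 263/110 ≠ 1/3 ⇒ order 2.
b·Ac: (-16/11)·217/45 = -3472/495 ≠ 1/6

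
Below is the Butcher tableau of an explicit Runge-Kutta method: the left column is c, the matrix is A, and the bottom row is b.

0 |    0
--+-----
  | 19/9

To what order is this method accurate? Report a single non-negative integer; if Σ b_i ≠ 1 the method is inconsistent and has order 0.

b = (19/9)
c = (0)
Σ b_i: 19/9·1 = 19/9 ≠ 1 ⇒ order 0.

0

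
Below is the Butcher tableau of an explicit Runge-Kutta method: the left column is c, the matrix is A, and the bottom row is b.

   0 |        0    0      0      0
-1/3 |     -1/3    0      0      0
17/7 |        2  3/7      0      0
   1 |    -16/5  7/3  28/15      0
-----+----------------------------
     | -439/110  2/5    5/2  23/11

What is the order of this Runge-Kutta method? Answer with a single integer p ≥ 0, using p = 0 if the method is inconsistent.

1

b = (-439/110, 2/5, 5/2, 23/11)
c = (0, -1/3, 17/7, 1)
Ac = (0, 0, -1/7, 169/45)
Σ b_i: (-439/110)·1 + 2/5·1 + 5/2·1 + 23/11·1 = 1 ✓
b·c: 2/5·(-1/3) + 5/2·17/7 + 23/11·1 = 18547/2310 ≠ 1/2 ⇒ order 1.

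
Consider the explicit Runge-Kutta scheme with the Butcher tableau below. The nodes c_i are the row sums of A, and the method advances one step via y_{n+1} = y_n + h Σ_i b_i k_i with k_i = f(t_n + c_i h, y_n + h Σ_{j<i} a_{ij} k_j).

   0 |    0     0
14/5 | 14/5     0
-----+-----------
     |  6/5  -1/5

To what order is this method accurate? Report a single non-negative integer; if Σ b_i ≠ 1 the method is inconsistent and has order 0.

b = (6/5, -1/5)
c = (0, 14/5)
Σ b_i: 6/5·1 + (-1/5)·1 = 1 ✓
b·c: (-1/5)·14/5 = -14/25 ≠ 1/2 ⇒ order 1.

1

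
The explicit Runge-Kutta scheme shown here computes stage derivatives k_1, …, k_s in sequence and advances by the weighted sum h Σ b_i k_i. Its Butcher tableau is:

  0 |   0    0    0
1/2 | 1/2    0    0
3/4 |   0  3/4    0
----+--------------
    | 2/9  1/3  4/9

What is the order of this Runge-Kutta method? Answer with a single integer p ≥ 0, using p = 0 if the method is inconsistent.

b = (2/9, 1/3, 4/9)
c = (0, 1/2, 3/4)
Ac = (0, 0, 3/8)
Σ b_i: 2/9·1 + 1/3·1 + 4/9·1 = 1 ✓
b·c: 1/3·1/2 + 4/9·3/4 = 1/2 ✓
b·c²: 1/3·1/4 + 4/9·9/16 = 1/3 ✓
b·Ac: 4/9·3/8 = 1/6 ✓; 3 stages ⇒ order 3.

3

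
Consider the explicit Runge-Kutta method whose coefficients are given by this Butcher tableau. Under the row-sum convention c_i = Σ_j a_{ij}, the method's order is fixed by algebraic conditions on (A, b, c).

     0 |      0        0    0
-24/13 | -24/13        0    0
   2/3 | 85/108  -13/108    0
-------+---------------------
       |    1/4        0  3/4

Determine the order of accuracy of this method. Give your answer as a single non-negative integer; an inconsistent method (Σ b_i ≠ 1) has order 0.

b = (1/4, 0, 3/4)
c = (0, -24/13, 2/3)
Ac = (0, 0, 2/9)
Σ b_i: 1/4·1 + 3/4·1 = 1 ✓
b·c: 3/4·2/3 = 1/2 ✓
b·c²: 3/4·4/9 = 1/3 ✓
b·Ac: 3/4·2/9 = 1/6 ✓; 3 stages ⇒ order 3.

3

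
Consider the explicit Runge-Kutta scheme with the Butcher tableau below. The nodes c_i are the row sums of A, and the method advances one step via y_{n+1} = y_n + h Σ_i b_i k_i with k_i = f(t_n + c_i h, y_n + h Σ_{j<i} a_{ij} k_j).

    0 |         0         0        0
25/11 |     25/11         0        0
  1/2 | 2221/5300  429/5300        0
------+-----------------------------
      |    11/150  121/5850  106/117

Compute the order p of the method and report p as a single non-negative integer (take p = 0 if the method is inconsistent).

b = (11/150, 121/5850, 106/117)
c = (0, 25/11, 1/2)
Ac = (0, 0, 39/212)
Σ b_i: 11/150·1 + 121/5850·1 + 106/117·1 = 1 ✓
b·c: 121/5850·25/11 + 106/117·1/2 = 1/2 ✓
b·c²: 121/5850·625/121 + 106/117·1/4 = 1/3 ✓
b·Ac: 106/117·39/212 = 1/6 ✓; 3 stages ⇒ order 3.

3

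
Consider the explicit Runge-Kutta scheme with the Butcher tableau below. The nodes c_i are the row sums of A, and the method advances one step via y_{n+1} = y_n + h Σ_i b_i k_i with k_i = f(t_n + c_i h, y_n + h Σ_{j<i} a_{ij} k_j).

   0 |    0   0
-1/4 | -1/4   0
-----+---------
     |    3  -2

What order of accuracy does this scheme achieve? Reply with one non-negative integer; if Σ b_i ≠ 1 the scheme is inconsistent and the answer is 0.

2

b = (3, -2)
c = (0, -1/4)
Σ b_i: 3·1 + (-2)·1 = 1 ✓
b·c: (-2)·(-1/4) = 1/2 ✓; 2 stages ⇒ order 2.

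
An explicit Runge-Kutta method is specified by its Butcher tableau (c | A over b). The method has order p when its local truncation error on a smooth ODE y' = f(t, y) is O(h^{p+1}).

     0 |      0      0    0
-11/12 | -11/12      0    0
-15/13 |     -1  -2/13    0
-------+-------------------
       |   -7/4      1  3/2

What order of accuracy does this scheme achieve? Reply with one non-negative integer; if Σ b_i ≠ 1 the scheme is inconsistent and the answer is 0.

b = (-7/4, 1, 3/2)
c = (0, -11/12, -15/13)
Ac = (0, 0, 11/78)
Σ b_i: (-7/4)·1 + 1·1 + 3/2·1 = 3/4 ≠ 1 ⇒ order 0.

0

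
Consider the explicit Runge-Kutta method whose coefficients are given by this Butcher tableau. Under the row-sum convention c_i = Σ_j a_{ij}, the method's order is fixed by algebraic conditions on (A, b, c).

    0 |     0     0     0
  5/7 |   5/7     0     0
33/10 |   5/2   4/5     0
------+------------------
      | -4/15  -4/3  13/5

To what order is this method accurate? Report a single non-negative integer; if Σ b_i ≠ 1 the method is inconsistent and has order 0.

b = (-4/15, -4/3, 13/5)
c = (0, 5/7, 33/10)
Ac = (0, 0, 4/7)
Σ b_i: (-4/15)·1 + (-4/3)·1 + 13/5·1 = 1 ✓
b·c: (-4/3)·5/7 + 13/5·33/10 = 8009/1050 ≠ 1/2 ⇒ order 1.

1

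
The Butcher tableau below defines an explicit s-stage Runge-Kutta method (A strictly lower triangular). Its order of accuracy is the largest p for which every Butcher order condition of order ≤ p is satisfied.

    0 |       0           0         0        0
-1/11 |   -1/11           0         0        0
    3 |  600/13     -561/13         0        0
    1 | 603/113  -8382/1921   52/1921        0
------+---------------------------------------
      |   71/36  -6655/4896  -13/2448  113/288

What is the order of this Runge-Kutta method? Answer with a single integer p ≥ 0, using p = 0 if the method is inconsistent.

b = (71/36, -6655/4896, -13/2448, 113/288)
c = (0, -1/11, 3, 1)
Ac = (0, 0, 51/13, 54/113)
Σ b_i: 71/36·1 + (-6655/4896)·1 + (-13/2448)·1 + 113/288·1 = 1 ✓
b·c: (-6655/4896)·(-1/11) + (-13/2448)·3 + 113/288·1 = 1/2 ✓
b·c²: (-6655/4896)·1/121 + (-13/2448)·9 + 113/288·1 = 1/3 ✓
b·Ac: (-13/2448)·51/13 + 113/288·54/113 = 1/6 ✓
b·c³: (-6655/4896)·(-1/1331) + (-13/2448)·27 + 113/288·1 = 1/4 ✓
b·(c∘Ac): (-13/2448)·153/13 + 113/288·54/113 = 1/8 ✓
b·Ac²: (-13/2448)·(-51/143) + 113/288·258/1243 = 1/12 ✓
b·A²c: 113/288·12/113 = 1/24 ✓; 4 stages ⇒ order 4.

4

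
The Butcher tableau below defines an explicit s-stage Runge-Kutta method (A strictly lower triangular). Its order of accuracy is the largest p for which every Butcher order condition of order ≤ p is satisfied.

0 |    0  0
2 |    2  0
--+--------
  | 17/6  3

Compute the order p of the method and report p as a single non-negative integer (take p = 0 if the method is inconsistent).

0

b = (17/6, 3)
c = (0, 2)
Σ b_i: 17/6·1 + 3·1 = 35/6 ≠ 1 ⇒ order 0.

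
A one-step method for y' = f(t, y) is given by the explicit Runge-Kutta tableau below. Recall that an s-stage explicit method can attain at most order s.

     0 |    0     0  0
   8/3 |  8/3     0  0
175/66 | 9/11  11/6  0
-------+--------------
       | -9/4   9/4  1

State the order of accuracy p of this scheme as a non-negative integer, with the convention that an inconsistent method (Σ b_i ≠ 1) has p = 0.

1

b = (-9/4, 9/4, 1)
c = (0, 8/3, 175/66)
Ac = (0, 0, 44/9)
Σ b_i: (-9/4)·1 + 9/4·1 + 1·1 = 1 ✓
b·c: 9/4·8/3 + 1·175/66 = 571/66 ≠ 1/2 ⇒ order 1.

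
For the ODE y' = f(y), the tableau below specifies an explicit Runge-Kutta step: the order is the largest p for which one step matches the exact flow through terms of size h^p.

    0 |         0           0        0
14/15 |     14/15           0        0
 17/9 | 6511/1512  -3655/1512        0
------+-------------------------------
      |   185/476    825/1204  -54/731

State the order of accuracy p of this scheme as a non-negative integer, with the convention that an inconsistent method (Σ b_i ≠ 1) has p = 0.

3

b = (185/476, 825/1204, -54/731)
c = (0, 14/15, 17/9)
Ac = (0, 0, -731/324)
Σ b_i: 185/476·1 + 825/1204·1 + (-54/731)·1 = 1 ✓
b·c: 825/1204·14/15 + (-54/731)·17/9 = 1/2 ✓
b·c²: 825/1204·196/225 + (-54/731)·289/81 = 1/3 ✓
b·Ac: (-54/731)·(-731/324) = 1/6 ✓; 3 stages ⇒ order 3.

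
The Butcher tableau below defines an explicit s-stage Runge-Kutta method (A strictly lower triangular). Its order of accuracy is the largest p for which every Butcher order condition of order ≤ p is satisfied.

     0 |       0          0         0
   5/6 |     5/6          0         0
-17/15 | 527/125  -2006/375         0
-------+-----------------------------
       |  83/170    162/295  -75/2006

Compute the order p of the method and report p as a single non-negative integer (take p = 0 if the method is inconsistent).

b = (83/170, 162/295, -75/2006)
c = (0, 5/6, -17/15)
Ac = (0, 0, -1003/225)
Σ b_i: 83/170·1 + 162/295·1 + (-75/2006)·1 = 1 ✓
b·c: 162/295·5/6 + (-75/2006)·(-17/15) = 1/2 ✓
b·c²: 162/295·25/36 + (-75/2006)·289/225 = 1/3 ✓
b·Ac: (-75/2006)·(-1003/225) = 1/6 ✓; 3 stages ⇒ order 3.

3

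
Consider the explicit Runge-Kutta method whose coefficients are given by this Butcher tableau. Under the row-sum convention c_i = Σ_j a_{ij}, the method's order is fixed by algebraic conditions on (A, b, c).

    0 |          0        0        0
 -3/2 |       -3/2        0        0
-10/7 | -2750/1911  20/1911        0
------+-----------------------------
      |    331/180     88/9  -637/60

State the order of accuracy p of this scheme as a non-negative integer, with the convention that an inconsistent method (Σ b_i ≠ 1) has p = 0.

3

b = (331/180, 88/9, -637/60)
c = (0, -3/2, -10/7)
Ac = (0, 0, -10/637)
Σ b_i: 331/180·1 + 88/9·1 + (-637/60)·1 = 1 ✓
b·c: 88/9·(-3/2) + (-637/60)·(-10/7) = 1/2 ✓
b·c²: 88/9·9/4 + (-637/60)·100/49 = 1/3 ✓
b·Ac: (-637/60)·(-10/637) = 1/6 ✓; 3 stages ⇒ order 3.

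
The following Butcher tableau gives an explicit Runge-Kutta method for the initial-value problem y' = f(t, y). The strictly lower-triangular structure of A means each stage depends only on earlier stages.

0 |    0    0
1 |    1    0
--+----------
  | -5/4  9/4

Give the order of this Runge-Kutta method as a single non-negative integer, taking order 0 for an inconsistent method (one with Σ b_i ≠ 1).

1

b = (-5/4, 9/4)
c = (0, 1)
Σ b_i: (-5/4)·1 + 9/4·1 = 1 ✓
b·c: 9/4·1 = 9/4 ≠ 1/2 ⇒ order 1.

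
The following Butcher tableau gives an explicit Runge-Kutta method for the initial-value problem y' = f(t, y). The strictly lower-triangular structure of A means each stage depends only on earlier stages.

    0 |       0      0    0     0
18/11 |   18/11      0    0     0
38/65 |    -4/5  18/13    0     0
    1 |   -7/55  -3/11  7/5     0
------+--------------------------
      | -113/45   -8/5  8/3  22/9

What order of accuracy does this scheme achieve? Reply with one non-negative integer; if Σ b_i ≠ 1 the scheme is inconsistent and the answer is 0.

b = (-113/45, -8/5, 8/3, 22/9)
c = (0, 18/11, 38/65, 1)
Ac = (0, 0, 324/143, 14636/39325)
Σ b_i: (-113/45)·1 + (-8/5)·1 + 8/3·1 + 22/9·1 = 1 ✓
b·c: (-8/5)·18/11 + 8/3·38/65 + 22/9·1 = 8914/6435 ≠ 1/2 ⇒ order 1.

1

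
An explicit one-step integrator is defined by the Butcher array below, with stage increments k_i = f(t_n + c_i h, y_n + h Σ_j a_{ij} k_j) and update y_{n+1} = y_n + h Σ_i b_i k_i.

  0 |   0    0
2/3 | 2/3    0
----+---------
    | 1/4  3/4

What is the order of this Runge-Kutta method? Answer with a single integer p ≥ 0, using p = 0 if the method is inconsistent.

2

b = (1/4, 3/4)
c = (0, 2/3)
Σ b_i: 1/4·1 + 3/4·1 = 1 ✓
b·c: 3/4·2/3 = 1/2 ✓; 2 stages ⇒ order 2.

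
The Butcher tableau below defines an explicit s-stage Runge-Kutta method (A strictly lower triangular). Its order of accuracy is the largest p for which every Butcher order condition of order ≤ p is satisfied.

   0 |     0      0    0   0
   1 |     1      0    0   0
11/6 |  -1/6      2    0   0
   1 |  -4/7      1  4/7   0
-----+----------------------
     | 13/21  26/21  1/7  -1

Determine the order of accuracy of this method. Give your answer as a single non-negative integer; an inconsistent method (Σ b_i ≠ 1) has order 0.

2

b = (13/21, 26/21, 1/7, -1)
c = (0, 1, 11/6, 1)
Ac = (0, 0, 2, 43/21)
Σ b_i: 13/21·1 + 26/21·1 + 1/7·1 + (-1)·1 = 1 ✓
b·c: 26/21·1 + 1/7·11/6 + (-1)·1 = 1/2 ✓
b·c²: 26/21·1 + 1/7·121/36 + (-1)·1 = 181/252 ≠ 1/3 ⇒ order 2.
b·Ac: 1/7·2 + (-1)·43/21 = -37/21 ≠ 1/6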